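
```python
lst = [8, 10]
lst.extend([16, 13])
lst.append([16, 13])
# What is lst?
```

After line 1: lst = [8, 10]
After line 2 (extend unpacks [16, 13]): lst = [8, 10, 16, 13]
After line 3 (append adds [16, 13] as single element): lst = [8, 10, 16, 13, [16, 13]]

[8, 10, 16, 13, [16, 13]]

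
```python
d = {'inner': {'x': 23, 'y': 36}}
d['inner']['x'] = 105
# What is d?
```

After line 1: d = {'inner': {'x': 23, 'y': 36}}
After line 2 (inner x overwritten): d = {'inner': {'x': 105, 'y': 36}}

{'inner': {'x': 105, 'y': 36}}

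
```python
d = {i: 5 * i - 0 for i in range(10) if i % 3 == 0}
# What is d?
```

{0: 0, 3: 15, 6: 30, 9: 45}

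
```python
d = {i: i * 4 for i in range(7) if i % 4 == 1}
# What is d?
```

{1: 4, 5: 20}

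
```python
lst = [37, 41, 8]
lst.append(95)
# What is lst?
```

[37, 41, 8, 95]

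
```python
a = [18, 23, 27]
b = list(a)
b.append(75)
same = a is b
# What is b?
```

After line 1: a = [18, 23, 27]
After line 2 (b = list(a) is a shallow copy, new object): a = [18, 23, 27], b = [18, 23, 27]
After line 3 (append only mutates b): a = [18, 23, 27], b = [18, 23, 27, 75]
After line 4 (same = a is b; different objects -> False): same = False

[18, 23, 27, 75]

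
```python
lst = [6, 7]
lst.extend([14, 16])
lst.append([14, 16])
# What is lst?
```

After line 1: lst = [6, 7]
After line 2 (extend unpacks [14, 16]): lst = [6, 7, 14, 16]
After line 3 (append adds [14, 16] as single element): lst = [6, 7, 14, 16, [14, 16]]

[6, 7, 14, 16, [14, 16]]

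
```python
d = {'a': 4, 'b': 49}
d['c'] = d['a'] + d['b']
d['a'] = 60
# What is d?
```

After line 1: d = {'a': 4, 'b': 49}
After line 2 (d['c'] = 4 + 49): d = {'a': 4, 'b': 49, 'c': 53}
After line 3: d = {'a': 60, 'b': 49, 'c': 53}

{'a': 60, 'b': 49, 'c': 53}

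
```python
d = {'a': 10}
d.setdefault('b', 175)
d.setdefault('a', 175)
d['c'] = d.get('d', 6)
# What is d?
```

After line 1: d = {'a': 10}
After line 2 (setdefault adds 'b'=175): d = {'a': 10, 'b': 175}
After line 3 (setdefault 'a' no-op, already exists): d = {'a': 10, 'b': 175}
After line 4 (get('d', 6) returns default since 'd' not in d): d = {'a': 10, 'b': 175, 'c': 6}

{'a': 10, 'b': 175, 'c': 6}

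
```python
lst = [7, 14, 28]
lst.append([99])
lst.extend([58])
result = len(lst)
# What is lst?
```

After line 1: lst = [7, 14, 28]
After line 2 (append adds [99] as single element): lst = [7, 14, 28, [99]]
After line 3 (extend unpacks [58], adds 58): lst = [7, 14, 28, [99], 58]
After line 4: result = len(lst) = 5

[7, 14, 28, [99], 58]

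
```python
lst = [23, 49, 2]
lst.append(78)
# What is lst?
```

[23, 49, 2, 78]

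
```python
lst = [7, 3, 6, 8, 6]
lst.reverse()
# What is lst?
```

[6, 8, 6, 3, 7]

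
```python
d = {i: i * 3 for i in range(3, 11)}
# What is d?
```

{3: 9, 4: 12, 5: 15, 6: 18, 7: 21, 8: 24, 9: 27, 10: 30}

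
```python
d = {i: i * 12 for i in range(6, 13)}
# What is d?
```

{6: 72, 7: 84, 8: 96, 9: 108, 10: 120, 11: 132, 12: 144}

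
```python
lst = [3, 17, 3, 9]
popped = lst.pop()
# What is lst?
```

[3, 17, 3]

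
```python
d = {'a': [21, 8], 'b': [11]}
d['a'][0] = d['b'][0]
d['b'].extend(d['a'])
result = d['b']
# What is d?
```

After line 1: d = {'a': [21, 8], 'b': [11]}
After line 2 (a[0] = b[0] = 11): d = {'a': [11, 8], 'b': [11]}
After line 3 (b.extend(a) appends [11, 8]): d = {'a': [11, 8], 'b': [11, 11, 8]}
After line 4: result = d['b'] = [11, 11, 8]

{'a': [11, 8], 'b': [11, 11, 8]}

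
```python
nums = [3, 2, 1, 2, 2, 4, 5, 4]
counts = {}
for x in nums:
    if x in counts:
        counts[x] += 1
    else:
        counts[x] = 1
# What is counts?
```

Initial: counts = {}, nums = [3, 2, 1, 2, 2, 4, 5, 4]
See 3: counts = {3: 1}
See 2: counts = {3: 1, 2: 1}
See 1: counts = {3: 1, 2: 1, 1: 1}
See 2: counts = {3: 1, 2: 2, 1: 1}
See 2: counts = {3: 1, 2: 3, 1: 1}
See 4: counts = {3: 1, 2: 3, 1: 1, 4: 1}
See 5: counts = {3: 1, 2: 3, 1: 1, 4: 1, 5: 1}
See 4: counts = {3: 1, 2: 3, 1: 1, 4: 2, 5: 1}

{3: 1, 2: 3, 1: 1, 4: 2, 5: 1}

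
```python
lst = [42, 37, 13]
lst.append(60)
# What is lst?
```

[42, 37, 13, 60]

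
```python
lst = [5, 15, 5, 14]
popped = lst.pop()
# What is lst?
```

[5, 15, 5]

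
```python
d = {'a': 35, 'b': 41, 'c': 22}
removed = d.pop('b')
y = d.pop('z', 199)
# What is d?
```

After line 1: d = {'a': 35, 'b': 41, 'c': 22}
After line 2 (pop 'b' returns 41): d = {'a': 35, 'c': 22}, removed = 41
After line 3 (pop 'z' missing, returns default 199): d = {'a': 35, 'c': 22}, y = 199

{'a': 35, 'c': 22}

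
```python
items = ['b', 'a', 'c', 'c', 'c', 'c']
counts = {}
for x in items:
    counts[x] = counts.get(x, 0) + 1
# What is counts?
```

Initial: counts = {}, items = ['b', 'a', 'c', 'c', 'c', 'c']
See 'b': counts = {'b': 1}
See 'a': counts = {'b': 1, 'a': 1}
See 'c': counts = {'b': 1, 'a': 1, 'c': 1}
See 'c': counts = {'b': 1, 'a': 1, 'c': 2}
See 'c': counts = {'b': 1, 'a': 1, 'c': 3}
See 'c': counts = {'b': 1, 'a': 1, 'c': 4}

{'b': 1, 'a': 1, 'c': 4}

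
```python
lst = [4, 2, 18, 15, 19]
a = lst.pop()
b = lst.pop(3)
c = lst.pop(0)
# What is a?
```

After line 1: lst = [4, 2, 18, 15, 19]
After line 2 (pop() -> a = 19): lst = [4, 2, 18, 15]
After line 3 (pop(3) -> b = 15): lst = [4, 2, 18]
After line 4 (pop(0) -> c = 4): lst = [2, 18]

19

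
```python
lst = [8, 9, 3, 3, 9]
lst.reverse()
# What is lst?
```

[9, 3, 3, 9, 8]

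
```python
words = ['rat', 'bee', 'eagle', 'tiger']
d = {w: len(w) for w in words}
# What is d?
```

{'rat': 3, 'bee': 3, 'eagle': 5, 'tiger': 5}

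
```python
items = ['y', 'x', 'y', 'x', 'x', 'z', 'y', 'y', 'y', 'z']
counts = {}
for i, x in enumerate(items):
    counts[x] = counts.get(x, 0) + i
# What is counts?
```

Initial: counts = {}, items = ['y', 'x', 'y', 'x', 'x', 'z', 'y', 'y', 'y', 'z']
i=0, x='y': counts = {'y': 0}
i=1, x='x': counts = {'y': 0, 'x': 1}
i=2, x='y': counts = {'y': 2, 'x': 1}
i=3, x='x': counts = {'y': 2, 'x': 4}
i=4, x='x': counts = {'y': 2, 'x': 8}
i=5, x='z': counts = {'y': 2, 'x': 8, 'z': 5}
i=6, x='y': counts = {'y': 8, 'x': 8, 'z': 5}
i=7, x='y': counts = {'y': 15, 'x': 8, 'z': 5}
i=8, x='y': counts = {'y': 23, 'x': 8, 'z': 5}
i=9, x='z': counts = {'y': 23, 'x': 8, 'z': 14}

{'y': 23, 'x': 8, 'z': 14}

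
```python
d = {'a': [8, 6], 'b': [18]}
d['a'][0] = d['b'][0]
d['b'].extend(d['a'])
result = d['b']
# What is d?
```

After line 1: d = {'a': [8, 6], 'b': [18]}
After line 2 (a[0] = b[0] = 18): d = {'a': [18, 6], 'b': [18]}
After line 3 (b.extend(a) appends [18, 6]): d = {'a': [18, 6], 'b': [18, 18, 6]}
After line 4: result = d['b'] = [18, 18, 6]

{'a': [18, 6], 'b': [18, 18, 6]}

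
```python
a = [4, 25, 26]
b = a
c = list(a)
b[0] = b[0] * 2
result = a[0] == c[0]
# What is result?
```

After line 1: a = [4, 25, 26]
After line 2 (b = a, alias): a = [4, 25, 26], b = [4, 25, 26]
After line 3 (c = list(a) is a copy, new object): c = [4, 25, 26]
After line 4 (b[0] = 4 * 2 = 8; mutates shared a/b): a = b = [8, 25, 26], c = [4, 25, 26]
After line 5 (a[0] = 8, c[0] = 4; result = False)

False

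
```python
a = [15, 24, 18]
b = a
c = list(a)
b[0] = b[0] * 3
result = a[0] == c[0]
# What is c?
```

After line 1: a = [15, 24, 18]
After line 2 (b = a, alias): a = [15, 24, 18], b = [15, 24, 18]
After line 3 (c = list(a) is a copy, new object): c = [15, 24, 18]
After line 4 (b[0] = 15 * 3 = 45; mutates shared a/b): a = b = [45, 24, 18], c = [15, 24, 18]
After line 5 (a[0] = 45, c[0] = 15; result = False)

[15, 24, 18]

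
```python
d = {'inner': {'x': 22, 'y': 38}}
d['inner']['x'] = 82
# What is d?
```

After line 1: d = {'inner': {'x': 22, 'y': 38}}
After line 2 (inner x overwritten): d = {'inner': {'x': 82, 'y': 38}}

{'inner': {'x': 82, 'y': 38}}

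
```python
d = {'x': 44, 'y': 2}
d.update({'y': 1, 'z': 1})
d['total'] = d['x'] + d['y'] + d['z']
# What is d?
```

After line 1: d = {'x': 44, 'y': 2}
After line 2 (y overwritten, z added): d = {'x': 44, 'y': 1, 'z': 1}
After line 3 (total = 44 + 1 + 1 = 46): d = {'x': 44, 'y': 1, 'z': 1, 'total': 46}

{'x': 44, 'y': 1, 'z': 1, 'total': 46}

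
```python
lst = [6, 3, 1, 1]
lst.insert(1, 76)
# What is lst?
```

[6, 76, 3, 1, 1]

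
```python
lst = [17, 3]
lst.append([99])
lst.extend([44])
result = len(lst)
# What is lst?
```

After line 1: lst = [17, 3]
After line 2 (append adds [99] as single element): lst = [17, 3, [99]]
After line 3 (extend unpacks [44], adds 44): lst = [17, 3, [99], 44]
After line 4: result = len(lst) = 4

[17, 3, [99], 44]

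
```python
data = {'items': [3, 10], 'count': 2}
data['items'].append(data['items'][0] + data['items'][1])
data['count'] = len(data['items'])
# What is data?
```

After line 1: data = {'items': [3, 10], 'count': 2}
After line 2 (append 3 + 10 = 13): data = {'items': [3, 10, 13], 'count': 2}
After line 3 (count = len(items) = 3): data = {'items': [3, 10, 13], 'count': 3}

{'items': [3, 10, 13], 'count': 3}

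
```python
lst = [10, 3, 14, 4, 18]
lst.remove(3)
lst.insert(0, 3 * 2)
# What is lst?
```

After line 1: lst = [10, 3, 14, 4, 18]
After line 2 (remove first 3): lst = [10, 14, 4, 18]
After line 3 (insert 6 at index 0): lst = [6, 10, 14, 4, 18]

[6, 10, 14, 4, 18]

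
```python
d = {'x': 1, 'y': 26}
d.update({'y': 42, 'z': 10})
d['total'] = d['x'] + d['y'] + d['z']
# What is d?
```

After line 1: d = {'x': 1, 'y': 26}
After line 2 (y overwritten, z added): d = {'x': 1, 'y': 42, 'z': 10}
After line 3 (total = 1 + 42 + 10 = 53): d = {'x': 1, 'y': 42, 'z': 10, 'total': 53}

{'x': 1, 'y': 42, 'z': 10, 'total': 53}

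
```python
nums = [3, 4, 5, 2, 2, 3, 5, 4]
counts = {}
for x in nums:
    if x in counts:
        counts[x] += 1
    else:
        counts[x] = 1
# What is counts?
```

Initial: counts = {}, nums = [3, 4, 5, 2, 2, 3, 5, 4]
See 3: counts = {3: 1}
See 4: counts = {3: 1, 4: 1}
See 5: counts = {3: 1, 4: 1, 5: 1}
See 2: counts = {3: 1, 4: 1, 5: 1, 2: 1}
See 2: counts = {3: 1, 4: 1, 5: 1, 2: 2}
See 3: counts = {3: 2, 4: 1, 5: 1, 2: 2}
See 5: counts = {3: 2, 4: 1, 5: 2, 2: 2}
See 4: counts = {3: 2, 4: 2, 5: 2, 2: 2}

{3: 2, 4: 2, 5: 2, 2: 2}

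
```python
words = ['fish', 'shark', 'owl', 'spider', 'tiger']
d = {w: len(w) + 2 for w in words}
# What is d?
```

{'fish': 6, 'shark': 7, 'owl': 5, 'spider': 8, 'tiger': 7}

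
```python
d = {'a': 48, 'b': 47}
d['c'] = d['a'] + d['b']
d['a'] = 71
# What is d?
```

After line 1: d = {'a': 48, 'b': 47}
After line 2 (d['c'] = 48 + 47): d = {'a': 48, 'b': 47, 'c': 95}
After line 3: d = {'a': 71, 'b': 47, 'c': 95}

{'a': 71, 'b': 47, 'c': 95}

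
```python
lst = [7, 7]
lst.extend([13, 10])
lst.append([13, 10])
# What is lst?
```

After line 1: lst = [7, 7]
After line 2 (extend unpacks [13, 10]): lst = [7, 7, 13, 10]
After line 3 (append adds [13, 10] as single element): lst = [7, 7, 13, 10, [13, 10]]

[7, 7, 13, 10, [13, 10]]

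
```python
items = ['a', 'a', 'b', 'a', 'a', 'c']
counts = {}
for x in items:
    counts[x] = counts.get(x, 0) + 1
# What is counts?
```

Initial: counts = {}, items = ['a', 'a', 'b', 'a', 'a', 'c']
See 'a': counts = {'a': 1}
See 'a': counts = {'a': 2}
See 'b': counts = {'a': 2, 'b': 1}
See 'a': counts = {'a': 3, 'b': 1}
See 'a': counts = {'a': 4, 'b': 1}
See 'c': counts = {'a': 4, 'b': 1, 'c': 1}

{'a': 4, 'b': 1, 'c': 1}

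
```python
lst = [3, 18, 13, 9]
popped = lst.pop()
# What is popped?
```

9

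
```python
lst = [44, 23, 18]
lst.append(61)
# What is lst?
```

[44, 23, 18, 61]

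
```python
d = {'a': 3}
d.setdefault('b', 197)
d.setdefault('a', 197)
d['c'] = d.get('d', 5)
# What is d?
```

After line 1: d = {'a': 3}
After line 2 (setdefault adds 'b'=197): d = {'a': 3, 'b': 197}
After line 3 (setdefault 'a' no-op, already exists): d = {'a': 3, 'b': 197}
After line 4 (get('d', 5) returns default since 'd' not in d): d = {'a': 3, 'b': 197, 'c': 5}

{'a': 3, 'b': 197, 'c': 5}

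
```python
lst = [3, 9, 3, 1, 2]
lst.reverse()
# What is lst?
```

[2, 1, 3, 9, 3]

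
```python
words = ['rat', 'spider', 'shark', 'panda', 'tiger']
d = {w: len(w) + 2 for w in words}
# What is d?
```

{'rat': 5, 'spider': 8, 'shark': 7, 'panda': 7, 'tiger': 7}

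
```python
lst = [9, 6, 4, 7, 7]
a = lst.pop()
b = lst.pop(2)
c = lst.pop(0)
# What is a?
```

After line 1: lst = [9, 6, 4, 7, 7]
After line 2 (pop() -> a = 7): lst = [9, 6, 4, 7]
After line 3 (pop(2) -> b = 4): lst = [9, 6, 7]
After line 4 (pop(0) -> c = 9): lst = [6, 7]

7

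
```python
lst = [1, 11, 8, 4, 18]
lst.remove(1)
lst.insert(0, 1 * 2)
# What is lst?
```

After line 1: lst = [1, 11, 8, 4, 18]
After line 2 (remove first 1): lst = [11, 8, 4, 18]
After line 3 (insert 2 at index 0): lst = [2, 11, 8, 4, 18]

[2, 11, 8, 4, 18]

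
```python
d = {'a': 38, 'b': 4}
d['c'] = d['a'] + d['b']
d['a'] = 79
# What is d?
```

After line 1: d = {'a': 38, 'b': 4}
After line 2 (d['c'] = 38 + 4): d = {'a': 38, 'b': 4, 'c': 42}
After line 3: d = {'a': 79, 'b': 4, 'c': 42}

{'a': 79, 'b': 4, 'c': 42}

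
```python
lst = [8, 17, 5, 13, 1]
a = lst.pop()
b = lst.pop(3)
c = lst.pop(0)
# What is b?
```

After line 1: lst = [8, 17, 5, 13, 1]
After line 2 (pop() -> a = 1): lst = [8, 17, 5, 13]
After line 3 (pop(3) -> b = 13): lst = [8, 17, 5]
After line 4 (pop(0) -> c = 8): lst = [17, 5]

13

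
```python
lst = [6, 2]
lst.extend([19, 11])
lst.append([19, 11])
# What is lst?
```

After line 1: lst = [6, 2]
After line 2 (extend unpacks [19, 11]): lst = [6, 2, 19, 11]
After line 3 (append adds [19, 11] as single element): lst = [6, 2, 19, 11, [19, 11]]

[6, 2, 19, 11, [19, 11]]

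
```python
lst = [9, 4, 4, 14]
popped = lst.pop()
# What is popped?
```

14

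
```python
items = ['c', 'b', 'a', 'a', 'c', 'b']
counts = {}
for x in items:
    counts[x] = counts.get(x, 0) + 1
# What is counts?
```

Initial: counts = {}, items = ['c', 'b', 'a', 'a', 'c', 'b']
See 'c': counts = {'c': 1}
See 'b': counts = {'c': 1, 'b': 1}
See 'a': counts = {'c': 1, 'b': 1, 'a': 1}
See 'a': counts = {'c': 1, 'b': 1, 'a': 2}
See 'c': counts = {'c': 2, 'b': 1, 'a': 2}
See 'b': counts = {'c': 2, 'b': 2, 'a': 2}

{'c': 2, 'b': 2, 'a': 2}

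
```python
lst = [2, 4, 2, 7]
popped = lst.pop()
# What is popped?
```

7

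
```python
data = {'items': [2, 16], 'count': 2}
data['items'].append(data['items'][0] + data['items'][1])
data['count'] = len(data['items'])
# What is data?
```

After line 1: data = {'items': [2, 16], 'count': 2}
After line 2 (append 2 + 16 = 18): data = {'items': [2, 16, 18], 'count': 2}
After line 3 (count = len(items) = 3): data = {'items': [2, 16, 18], 'count': 3}

{'items': [2, 16, 18], 'count': 3}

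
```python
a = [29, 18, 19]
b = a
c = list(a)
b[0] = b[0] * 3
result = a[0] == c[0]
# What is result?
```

After line 1: a = [29, 18, 19]
After line 2 (b = a, alias): a = [29, 18, 19], b = [29, 18, 19]
After line 3 (c = list(a) is a copy, new object): c = [29, 18, 19]
After line 4 (b[0] = 29 * 3 = 87; mutates shared a/b): a = b = [87, 18, 19], c = [29, 18, 19]
After line 5 (a[0] = 87, c[0] = 29; result = False)

False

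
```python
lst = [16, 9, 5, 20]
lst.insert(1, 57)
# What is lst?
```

[16, 57, 9, 5, 20]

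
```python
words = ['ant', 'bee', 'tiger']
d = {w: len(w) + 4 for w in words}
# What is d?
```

{'ant': 7, 'bee': 7, 'tiger': 9}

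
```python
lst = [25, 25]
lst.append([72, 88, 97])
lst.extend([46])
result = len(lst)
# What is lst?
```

After line 1: lst = [25, 25]
After line 2 (append adds [72, 88, 97] as single element): lst = [25, 25, [72, 88, 97]]
After line 3 (extend unpacks [46], adds 46): lst = [25, 25, [72, 88, 97], 46]
After line 4: result = len(lst) = 4

[25, 25, [72, 88, 97], 46]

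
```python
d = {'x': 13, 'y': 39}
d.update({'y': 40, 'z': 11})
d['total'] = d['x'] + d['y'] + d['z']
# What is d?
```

After line 1: d = {'x': 13, 'y': 39}
After line 2 (y overwritten, z added): d = {'x': 13, 'y': 40, 'z': 11}
After line 3 (total = 13 + 40 + 11 = 64): d = {'x': 13, 'y': 40, 'z': 11, 'total': 64}

{'x': 13, 'y': 40, 'z': 11, 'total': 64}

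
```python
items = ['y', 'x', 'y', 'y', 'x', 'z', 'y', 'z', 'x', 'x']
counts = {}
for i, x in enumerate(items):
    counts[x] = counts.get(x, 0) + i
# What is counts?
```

Initial: counts = {}, items = ['y', 'x', 'y', 'y', 'x', 'z', 'y', 'z', 'x', 'x']
i=0, x='y': counts = {'y': 0}
i=1, x='x': counts = {'y': 0, 'x': 1}
i=2, x='y': counts = {'y': 2, 'x': 1}
i=3, x='y': counts = {'y': 5, 'x': 1}
i=4, x='x': counts = {'y': 5, 'x': 5}
i=5, x='z': counts = {'y': 5, 'x': 5, 'z': 5}
i=6, x='y': counts = {'y': 11, 'x': 5, 'z': 5}
i=7, x='z': counts = {'y': 11, 'x': 5, 'z': 12}
i=8, x='x': counts = {'y': 11, 'x': 13, 'z': 12}
i=9, x='x': counts = {'y': 11, 'x': 22, 'z': 12}

{'y': 11, 'x': 22, 'z': 12}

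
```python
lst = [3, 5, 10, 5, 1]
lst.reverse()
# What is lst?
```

[1, 5, 10, 5, 3]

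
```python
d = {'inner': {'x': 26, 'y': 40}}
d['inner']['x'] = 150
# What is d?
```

After line 1: d = {'inner': {'x': 26, 'y': 40}}
After line 2 (inner x overwritten): d = {'inner': {'x': 150, 'y': 40}}

{'inner': {'x': 150, 'y': 40}}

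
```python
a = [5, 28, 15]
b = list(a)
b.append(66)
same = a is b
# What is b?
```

After line 1: a = [5, 28, 15]
After line 2 (b = list(a) is a shallow copy, new object): a = [5, 28, 15], b = [5, 28, 15]
After line 3 (append only mutates b): a = [5, 28, 15], b = [5, 28, 15, 66]
After line 4 (same = a is b; different objects -> False): same = False

[5, 28, 15, 66]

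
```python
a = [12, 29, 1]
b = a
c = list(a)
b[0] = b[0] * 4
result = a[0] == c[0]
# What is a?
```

After line 1: a = [12, 29, 1]
After line 2 (b = a, alias): a = [12, 29, 1], b = [12, 29, 1]
After line 3 (c = list(a) is a copy, new object): c = [12, 29, 1]
After line 4 (b[0] = 12 * 4 = 48; mutates shared a/b): a = b = [48, 29, 1], c = [12, 29, 1]
After line 5 (a[0] = 48, c[0] = 12; result = False)

[48, 29, 1]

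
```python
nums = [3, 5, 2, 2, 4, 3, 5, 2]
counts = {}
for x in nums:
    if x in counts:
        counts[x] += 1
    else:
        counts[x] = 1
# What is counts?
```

Initial: counts = {}, nums = [3, 5, 2, 2, 4, 3, 5, 2]
See 3: counts = {3: 1}
See 5: counts = {3: 1, 5: 1}
See 2: counts = {3: 1, 5: 1, 2: 1}
See 2: counts = {3: 1, 5: 1, 2: 2}
See 4: counts = {3: 1, 5: 1, 2: 2, 4: 1}
See 3: counts = {3: 2, 5: 1, 2: 2, 4: 1}
See 5: counts = {3: 2, 5: 2, 2: 2, 4: 1}
See 2: counts = {3: 2, 5: 2, 2: 3, 4: 1}

{3: 2, 5: 2, 2: 3, 4: 1}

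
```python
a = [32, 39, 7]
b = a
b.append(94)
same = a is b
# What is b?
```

After line 1: a = [32, 39, 7]
After line 2 (b = a is an alias, same object): a = [32, 39, 7], b = [32, 39, 7]
After line 3 (b.append mutates the shared list): a = [32, 39, 7, 94], b = [32, 39, 7, 94]
After line 4 (same = a is b; same object -> True): same = True

[32, 39, 7, 94]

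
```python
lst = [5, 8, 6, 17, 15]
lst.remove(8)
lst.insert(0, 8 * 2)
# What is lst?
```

After line 1: lst = [5, 8, 6, 17, 15]
After line 2 (remove first 8): lst = [5, 6, 17, 15]
After line 3 (insert 16 at index 0): lst = [16, 5, 6, 17, 15]

[16, 5, 6, 17, 15]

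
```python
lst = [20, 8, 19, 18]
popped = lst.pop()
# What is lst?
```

[20, 8, 19]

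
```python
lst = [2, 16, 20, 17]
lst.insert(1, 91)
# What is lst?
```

[2, 91, 16, 20, 17]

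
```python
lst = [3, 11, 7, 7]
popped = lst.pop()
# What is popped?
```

7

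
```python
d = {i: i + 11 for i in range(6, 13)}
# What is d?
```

{6: 17, 7: 18, 8: 19, 9: 20, 10: 21, 11: 22, 12: 23}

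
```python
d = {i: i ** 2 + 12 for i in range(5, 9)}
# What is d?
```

{5: 37, 6: 48, 7: 61, 8: 76}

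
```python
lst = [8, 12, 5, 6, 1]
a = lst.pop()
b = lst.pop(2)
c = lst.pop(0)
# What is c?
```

After line 1: lst = [8, 12, 5, 6, 1]
After line 2 (pop() -> a = 1): lst = [8, 12, 5, 6]
After line 3 (pop(2) -> b = 5): lst = [8, 12, 6]
After line 4 (pop(0) -> c = 8): lst = [12, 6]

8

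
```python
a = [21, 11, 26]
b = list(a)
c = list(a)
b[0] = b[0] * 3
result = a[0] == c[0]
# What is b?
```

After line 1: a = [21, 11, 26]
After line 2 (b = list(a), copy): a = [21, 11, 26], b = [21, 11, 26]
After line 3 (c = list(a) is a copy, new object): c = [21, 11, 26]
After line 4 (b[0] = 21 * 3 = 63; only b mutates (copy)): a = [21, 11, 26], b = [63, 11, 26], c = [21, 11, 26]
After line 5 (a[0] = 21, c[0] = 21; result = True)

[63, 11, 26]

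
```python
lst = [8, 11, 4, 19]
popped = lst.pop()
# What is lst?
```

[8, 11, 4]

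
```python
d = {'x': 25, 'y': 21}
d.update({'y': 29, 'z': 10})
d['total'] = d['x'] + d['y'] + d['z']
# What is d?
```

After line 1: d = {'x': 25, 'y': 21}
After line 2 (y overwritten, z added): d = {'x': 25, 'y': 29, 'z': 10}
After line 3 (total = 25 + 29 + 10 = 64): d = {'x': 25, 'y': 29, 'z': 10, 'total': 64}

{'x': 25, 'y': 29, 'z': 10, 'total': 64}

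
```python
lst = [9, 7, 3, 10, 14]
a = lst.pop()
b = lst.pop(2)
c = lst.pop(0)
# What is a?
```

After line 1: lst = [9, 7, 3, 10, 14]
After line 2 (pop() -> a = 14): lst = [9, 7, 3, 10]
After line 3 (pop(2) -> b = 3): lst = [9, 7, 10]
After line 4 (pop(0) -> c = 9): lst = [7, 10]

14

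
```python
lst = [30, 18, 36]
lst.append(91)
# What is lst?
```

[30, 18, 36, 91]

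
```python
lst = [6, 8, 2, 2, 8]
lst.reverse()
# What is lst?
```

[8, 2, 2, 8, 6]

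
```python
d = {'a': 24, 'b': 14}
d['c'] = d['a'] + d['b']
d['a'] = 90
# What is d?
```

After line 1: d = {'a': 24, 'b': 14}
After line 2 (d['c'] = 24 + 14): d = {'a': 24, 'b': 14, 'c': 38}
After line 3: d = {'a': 90, 'b': 14, 'c': 38}

{'a': 90, 'b': 14, 'c': 38}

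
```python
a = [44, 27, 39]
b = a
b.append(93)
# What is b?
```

After line 1: a = [44, 27, 39]
After line 2 (b = a is an alias, same object): a = [44, 27, 39], b = [44, 27, 39]
After line 3 (b.append mutates the shared list): a = [44, 27, 39, 93], b = [44, 27, 39, 93]

[44, 27, 39, 93]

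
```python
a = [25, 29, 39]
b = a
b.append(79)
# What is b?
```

After line 1: a = [25, 29, 39]
After line 2 (b = a is an alias, same object): a = [25, 29, 39], b = [25, 29, 39]
After line 3 (b.append mutates the shared list): a = [25, 29, 39, 79], b = [25, 29, 39, 79]

[25, 29, 39, 79]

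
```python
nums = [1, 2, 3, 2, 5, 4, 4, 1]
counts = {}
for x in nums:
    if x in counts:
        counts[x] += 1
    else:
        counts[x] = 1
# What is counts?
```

Initial: counts = {}, nums = [1, 2, 3, 2, 5, 4, 4, 1]
See 1: counts = {1: 1}
See 2: counts = {1: 1, 2: 1}
See 3: counts = {1: 1, 2: 1, 3: 1}
See 2: counts = {1: 1, 2: 2, 3: 1}
See 5: counts = {1: 1, 2: 2, 3: 1, 5: 1}
See 4: counts = {1: 1, 2: 2, 3: 1, 5: 1, 4: 1}
See 4: counts = {1: 1, 2: 2, 3: 1, 5: 1, 4: 2}
See 1: counts = {1: 2, 2: 2, 3: 1, 5: 1, 4: 2}

{1: 2, 2: 2, 3: 1, 5: 1, 4: 2}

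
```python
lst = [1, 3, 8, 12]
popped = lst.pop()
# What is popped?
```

12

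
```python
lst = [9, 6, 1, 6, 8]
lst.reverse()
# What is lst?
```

[8, 6, 1, 6, 9]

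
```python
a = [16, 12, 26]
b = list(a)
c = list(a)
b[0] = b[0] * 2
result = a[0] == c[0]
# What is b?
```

After line 1: a = [16, 12, 26]
After line 2 (b = list(a), copy): a = [16, 12, 26], b = [16, 12, 26]
After line 3 (c = list(a) is a copy, new object): c = [16, 12, 26]
After line 4 (b[0] = 16 * 2 = 32; only b mutates (copy)): a = [16, 12, 26], b = [32, 12, 26], c = [16, 12, 26]
After line 5 (a[0] = 16, c[0] = 16; result = True)

[32, 12, 26]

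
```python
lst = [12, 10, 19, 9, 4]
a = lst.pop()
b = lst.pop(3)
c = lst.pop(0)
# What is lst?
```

After line 1: lst = [12, 10, 19, 9, 4]
After line 2 (pop() -> a = 4): lst = [12, 10, 19, 9]
After line 3 (pop(3) -> b = 9): lst = [12, 10, 19]
After line 4 (pop(0) -> c = 12): lst = [10, 19]

[10, 19]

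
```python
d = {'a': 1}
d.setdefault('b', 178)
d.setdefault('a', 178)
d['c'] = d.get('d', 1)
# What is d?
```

After line 1: d = {'a': 1}
After line 2 (setdefault adds 'b'=178): d = {'a': 1, 'b': 178}
After line 3 (setdefault 'a' no-op, already exists): d = {'a': 1, 'b': 178}
After line 4 (get('d', 1) returns default since 'd' not in d): d = {'a': 1, 'b': 178, 'c': 1}

{'a': 1, 'b': 178, 'c': 1}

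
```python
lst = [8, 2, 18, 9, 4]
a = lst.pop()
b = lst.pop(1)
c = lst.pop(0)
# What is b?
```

After line 1: lst = [8, 2, 18, 9, 4]
After line 2 (pop() -> a = 4): lst = [8, 2, 18, 9]
After line 3 (pop(1) -> b = 2): lst = [8, 18, 9]
After line 4 (pop(0) -> c = 8): lst = [18, 9]

2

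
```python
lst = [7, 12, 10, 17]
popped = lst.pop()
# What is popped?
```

17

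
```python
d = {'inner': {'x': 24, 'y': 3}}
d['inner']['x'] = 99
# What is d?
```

After line 1: d = {'inner': {'x': 24, 'y': 3}}
After line 2 (inner x overwritten): d = {'inner': {'x': 99, 'y': 3}}

{'inner': {'x': 99, 'y': 3}}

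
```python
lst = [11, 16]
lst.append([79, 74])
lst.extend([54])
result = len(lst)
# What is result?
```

After line 1: lst = [11, 16]
After line 2 (append adds [79, 74] as single element): lst = [11, 16, [79, 74]]
After line 3 (extend unpacks [54], adds 54): lst = [11, 16, [79, 74], 54]
After line 4: result = len(lst) = 4

4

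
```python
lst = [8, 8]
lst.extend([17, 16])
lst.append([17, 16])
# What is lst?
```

After line 1: lst = [8, 8]
After line 2 (extend unpacks [17, 16]): lst = [8, 8, 17, 16]
After line 3 (append adds [17, 16] as single element): lst = [8, 8, 17, 16, [17, 16]]

[8, 8, 17, 16, [17, 16]]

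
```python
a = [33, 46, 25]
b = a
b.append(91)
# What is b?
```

After line 1: a = [33, 46, 25]
After line 2 (b = a is an alias, same object): a = [33, 46, 25], b = [33, 46, 25]
After line 3 (b.append mutates the shared list): a = [33, 46, 25, 91], b = [33, 46, 25, 91]

[33, 46, 25, 91]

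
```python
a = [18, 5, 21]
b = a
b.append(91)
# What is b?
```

After line 1: a = [18, 5, 21]
After line 2 (b = a is an alias, same object): a = [18, 5, 21], b = [18, 5, 21]
After line 3 (b.append mutates the shared list): a = [18, 5, 21, 91], b = [18, 5, 21, 91]

[18, 5, 21, 91]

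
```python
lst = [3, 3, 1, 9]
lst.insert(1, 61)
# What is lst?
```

[3, 61, 3, 1, 9]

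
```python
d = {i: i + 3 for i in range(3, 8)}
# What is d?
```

{3: 6, 4: 7, 5: 8, 6: 9, 7: 10}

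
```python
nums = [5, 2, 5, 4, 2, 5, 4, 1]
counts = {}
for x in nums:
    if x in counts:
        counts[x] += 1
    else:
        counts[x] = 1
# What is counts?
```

Initial: counts = {}, nums = [5, 2, 5, 4, 2, 5, 4, 1]
See 5: counts = {5: 1}
See 2: counts = {5: 1, 2: 1}
See 5: counts = {5: 2, 2: 1}
See 4: counts = {5: 2, 2: 1, 4: 1}
See 2: counts = {5: 2, 2: 2, 4: 1}
See 5: counts = {5: 3, 2: 2, 4: 1}
See 4: counts = {5: 3, 2: 2, 4: 2}
See 1: counts = {5: 3, 2: 2, 4: 2, 1: 1}

{5: 3, 2: 2, 4: 2, 1: 1}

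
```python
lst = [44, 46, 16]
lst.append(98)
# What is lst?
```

[44, 46, 16, 98]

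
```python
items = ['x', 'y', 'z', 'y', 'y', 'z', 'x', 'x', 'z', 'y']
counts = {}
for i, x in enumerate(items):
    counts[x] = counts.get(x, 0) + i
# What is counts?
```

Initial: counts = {}, items = ['x', 'y', 'z', 'y', 'y', 'z', 'x', 'x', 'z', 'y']
i=0, x='x': counts = {'x': 0}
i=1, x='y': counts = {'x': 0, 'y': 1}
i=2, x='z': counts = {'x': 0, 'y': 1, 'z': 2}
i=3, x='y': counts = {'x': 0, 'y': 4, 'z': 2}
i=4, x='y': counts = {'x': 0, 'y': 8, 'z': 2}
i=5, x='z': counts = {'x': 0, 'y': 8, 'z': 7}
i=6, x='x': counts = {'x': 6, 'y': 8, 'z': 7}
i=7, x='x': counts = {'x': 13, 'y': 8, 'z': 7}
i=8, x='z': counts = {'x': 13, 'y': 8, 'z': 15}
i=9, x='y': counts = {'x': 13, 'y': 17, 'z': 15}

{'x': 13, 'y': 17, 'z': 15}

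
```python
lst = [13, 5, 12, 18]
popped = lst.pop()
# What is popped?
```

18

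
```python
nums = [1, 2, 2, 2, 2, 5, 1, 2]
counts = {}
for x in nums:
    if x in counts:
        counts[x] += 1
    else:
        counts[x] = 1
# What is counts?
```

Initial: counts = {}, nums = [1, 2, 2, 2, 2, 5, 1, 2]
See 1: counts = {1: 1}
See 2: counts = {1: 1, 2: 1}
See 2: counts = {1: 1, 2: 2}
See 2: counts = {1: 1, 2: 3}
See 2: counts = {1: 1, 2: 4}
See 5: counts = {1: 1, 2: 4, 5: 1}
See 1: counts = {1: 2, 2: 4, 5: 1}
See 2: counts = {1: 2, 2: 5, 5: 1}

{1: 2, 2: 5, 5: 1}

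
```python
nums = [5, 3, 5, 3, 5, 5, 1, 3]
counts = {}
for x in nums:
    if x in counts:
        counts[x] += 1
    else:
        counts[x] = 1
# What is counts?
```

Initial: counts = {}, nums = [5, 3, 5, 3, 5, 5, 1, 3]
See 5: counts = {5: 1}
See 3: counts = {5: 1, 3: 1}
See 5: counts = {5: 2, 3: 1}
See 3: counts = {5: 2, 3: 2}
See 5: counts = {5: 3, 3: 2}
See 5: counts = {5: 4, 3: 2}
See 1: counts = {5: 4, 3: 2, 1: 1}
See 3: counts = {5: 4, 3: 3, 1: 1}

{5: 4, 3: 3, 1: 1}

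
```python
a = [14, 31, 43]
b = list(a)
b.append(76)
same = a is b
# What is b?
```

After line 1: a = [14, 31, 43]
After line 2 (b = list(a) is a shallow copy, new object): a = [14, 31, 43], b = [14, 31, 43]
After line 3 (append only mutates b): a = [14, 31, 43], b = [14, 31, 43, 76]
After line 4 (same = a is b; different objects -> False): same = False

[14, 31, 43, 76]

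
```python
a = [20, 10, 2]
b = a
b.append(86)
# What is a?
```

After line 1: a = [20, 10, 2]
After line 2 (b = a is an alias, same object): a = [20, 10, 2], b = [20, 10, 2]
After line 3 (b.append mutates the shared list): a = [20, 10, 2, 86], b = [20, 10, 2, 86]

[20, 10, 2, 86]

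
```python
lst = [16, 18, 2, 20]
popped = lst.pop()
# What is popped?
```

20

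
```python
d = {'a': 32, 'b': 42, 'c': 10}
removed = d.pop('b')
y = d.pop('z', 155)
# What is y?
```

After line 1: d = {'a': 32, 'b': 42, 'c': 10}
After line 2 (pop 'b' returns 42): d = {'a': 32, 'c': 10}, removed = 42
After line 3 (pop 'z' missing, returns default 155): d = {'a': 32, 'c': 10}, y = 155

155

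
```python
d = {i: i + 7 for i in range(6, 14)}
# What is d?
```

{6: 13, 7: 14, 8: 15, 9: 16, 10: 17, 11: 18, 12: 19, 13: 20}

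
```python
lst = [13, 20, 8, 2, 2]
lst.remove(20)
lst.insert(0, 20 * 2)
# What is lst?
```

After line 1: lst = [13, 20, 8, 2, 2]
After line 2 (remove first 20): lst = [13, 8, 2, 2]
After line 3 (insert 40 at index 0): lst = [40, 13, 8, 2, 2]

[40, 13, 8, 2, 2]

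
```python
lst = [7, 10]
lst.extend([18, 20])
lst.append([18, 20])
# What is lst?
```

After line 1: lst = [7, 10]
After line 2 (extend unpacks [18, 20]): lst = [7, 10, 18, 20]
After line 3 (append adds [18, 20] as single element): lst = [7, 10, 18, 20, [18, 20]]

[7, 10, 18, 20, [18, 20]]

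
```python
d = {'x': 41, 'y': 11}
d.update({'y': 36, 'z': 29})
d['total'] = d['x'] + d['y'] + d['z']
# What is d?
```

After line 1: d = {'x': 41, 'y': 11}
After line 2 (y overwritten, z added): d = {'x': 41, 'y': 36, 'z': 29}
After line 3 (total = 41 + 36 + 29 = 106): d = {'x': 41, 'y': 36, 'z': 29, 'total': 106}

{'x': 41, 'y': 36, 'z': 29, 'total': 106}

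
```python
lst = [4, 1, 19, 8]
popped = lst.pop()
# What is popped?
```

8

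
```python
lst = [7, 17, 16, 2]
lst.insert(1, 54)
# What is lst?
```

[7, 54, 17, 16, 2]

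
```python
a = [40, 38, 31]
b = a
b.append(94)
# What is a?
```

After line 1: a = [40, 38, 31]
After line 2 (b = a is an alias, same object): a = [40, 38, 31], b = [40, 38, 31]
After line 3 (b.append mutates the shared list): a = [40, 38, 31, 94], b = [40, 38, 31, 94]

[40, 38, 31, 94]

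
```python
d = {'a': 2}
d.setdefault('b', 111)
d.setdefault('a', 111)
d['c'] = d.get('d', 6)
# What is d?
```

After line 1: d = {'a': 2}
After line 2 (setdefault adds 'b'=111): d = {'a': 2, 'b': 111}
After line 3 (setdefault 'a' no-op, already exists): d = {'a': 2, 'b': 111}
After line 4 (get('d', 6) returns default since 'd' not in d): d = {'a': 2, 'b': 111, 'c': 6}

{'a': 2, 'b': 111, 'c': 6}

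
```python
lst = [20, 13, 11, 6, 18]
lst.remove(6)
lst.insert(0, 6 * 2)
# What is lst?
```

After line 1: lst = [20, 13, 11, 6, 18]
After line 2 (remove first 6): lst = [20, 13, 11, 18]
After line 3 (insert 12 at index 0): lst = [12, 20, 13, 11, 18]

[12, 20, 13, 11, 18]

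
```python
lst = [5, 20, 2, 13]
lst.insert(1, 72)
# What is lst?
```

[5, 72, 20, 2, 13]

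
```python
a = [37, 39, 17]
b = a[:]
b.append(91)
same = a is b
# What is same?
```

After line 1: a = [37, 39, 17]
After line 2 (b = a[:] is a shallow copy, new object): a = [37, 39, 17], b = [37, 39, 17]
After line 3 (append only mutates b): a = [37, 39, 17], b = [37, 39, 17, 91]
After line 4 (same = a is b; different objects -> False): same = False

False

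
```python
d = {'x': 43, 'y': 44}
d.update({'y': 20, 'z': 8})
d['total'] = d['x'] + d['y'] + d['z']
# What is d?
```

After line 1: d = {'x': 43, 'y': 44}
After line 2 (y overwritten, z added): d = {'x': 43, 'y': 20, 'z': 8}
After line 3 (total = 43 + 20 + 8 = 71): d = {'x': 43, 'y': 20, 'z': 8, 'total': 71}

{'x': 43, 'y': 20, 'z': 8, 'total': 71}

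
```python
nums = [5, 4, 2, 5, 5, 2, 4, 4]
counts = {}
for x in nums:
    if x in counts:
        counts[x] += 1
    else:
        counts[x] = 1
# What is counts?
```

Initial: counts = {}, nums = [5, 4, 2, 5, 5, 2, 4, 4]
See 5: counts = {5: 1}
See 4: counts = {5: 1, 4: 1}
See 2: counts = {5: 1, 4: 1, 2: 1}
See 5: counts = {5: 2, 4: 1, 2: 1}
See 5: counts = {5: 3, 4: 1, 2: 1}
See 2: counts = {5: 3, 4: 1, 2: 2}
See 4: counts = {5: 3, 4: 2, 2: 2}
See 4: counts = {5: 3, 4: 3, 2: 2}

{5: 3, 4: 3, 2: 2}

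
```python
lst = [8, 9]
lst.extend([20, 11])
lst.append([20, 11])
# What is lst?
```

After line 1: lst = [8, 9]
After line 2 (extend unpacks [20, 11]): lst = [8, 9, 20, 11]
After line 3 (append adds [20, 11] as single element): lst = [8, 9, 20, 11, [20, 11]]

[8, 9, 20, 11, [20, 11]]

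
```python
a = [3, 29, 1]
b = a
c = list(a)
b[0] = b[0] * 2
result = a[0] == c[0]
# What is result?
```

After line 1: a = [3, 29, 1]
After line 2 (b = a, alias): a = [3, 29, 1], b = [3, 29, 1]
After line 3 (c = list(a) is a copy, new object): c = [3, 29, 1]
After line 4 (b[0] = 3 * 2 = 6; mutates shared a/b): a = b = [6, 29, 1], c = [3, 29, 1]
After line 5 (a[0] = 6, c[0] = 3; result = False)

False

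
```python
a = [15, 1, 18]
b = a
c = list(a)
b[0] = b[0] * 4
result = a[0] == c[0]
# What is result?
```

After line 1: a = [15, 1, 18]
After line 2 (b = a, alias): a = [15, 1, 18], b = [15, 1, 18]
After line 3 (c = list(a) is a copy, new object): c = [15, 1, 18]
After line 4 (b[0] = 15 * 4 = 60; mutates shared a/b): a = b = [60, 1, 18], c = [15, 1, 18]
After line 5 (a[0] = 60, c[0] = 15; result = False)

False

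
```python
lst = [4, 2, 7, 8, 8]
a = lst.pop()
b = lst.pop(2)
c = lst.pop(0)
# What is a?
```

After line 1: lst = [4, 2, 7, 8, 8]
After line 2 (pop() -> a = 8): lst = [4, 2, 7, 8]
After line 3 (pop(2) -> b = 7): lst = [4, 2, 8]
After line 4 (pop(0) -> c = 4): lst = [2, 8]

8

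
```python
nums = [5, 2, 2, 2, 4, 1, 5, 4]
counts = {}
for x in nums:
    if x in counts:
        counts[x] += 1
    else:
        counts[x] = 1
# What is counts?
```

Initial: counts = {}, nums = [5, 2, 2, 2, 4, 1, 5, 4]
See 5: counts = {5: 1}
See 2: counts = {5: 1, 2: 1}
See 2: counts = {5: 1, 2: 2}
See 2: counts = {5: 1, 2: 3}
See 4: counts = {5: 1, 2: 3, 4: 1}
See 1: counts = {5: 1, 2: 3, 4: 1, 1: 1}
See 5: counts = {5: 2, 2: 3, 4: 1, 1: 1}
See 4: counts = {5: 2, 2: 3, 4: 2, 1: 1}

{5: 2, 2: 3, 4: 2, 1: 1}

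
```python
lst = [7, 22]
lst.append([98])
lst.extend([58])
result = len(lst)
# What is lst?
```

After line 1: lst = [7, 22]
After line 2 (append adds [98] as single element): lst = [7, 22, [98]]
After line 3 (extend unpacks [58], adds 58): lst = [7, 22, [98], 58]
After line 4: result = len(lst) = 4

[7, 22, [98], 58]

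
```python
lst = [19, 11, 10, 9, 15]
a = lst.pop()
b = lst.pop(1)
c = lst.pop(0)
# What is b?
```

After line 1: lst = [19, 11, 10, 9, 15]
After line 2 (pop() -> a = 15): lst = [19, 11, 10, 9]
After line 3 (pop(1) -> b = 11): lst = [19, 10, 9]
After line 4 (pop(0) -> c = 19): lst = [10, 9]

11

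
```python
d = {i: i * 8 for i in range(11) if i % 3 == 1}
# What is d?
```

{1: 8, 4: 32, 7: 56, 10: 80}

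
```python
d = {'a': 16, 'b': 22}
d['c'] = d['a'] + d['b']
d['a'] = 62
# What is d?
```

After line 1: d = {'a': 16, 'b': 22}
After line 2 (d['c'] = 16 + 22): d = {'a': 16, 'b': 22, 'c': 38}
After line 3: d = {'a': 62, 'b': 22, 'c': 38}

{'a': 62, 'b': 22, 'c': 38}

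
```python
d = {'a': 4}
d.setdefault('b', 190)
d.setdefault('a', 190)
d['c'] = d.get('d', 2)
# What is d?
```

After line 1: d = {'a': 4}
After line 2 (setdefault adds 'b'=190): d = {'a': 4, 'b': 190}
After line 3 (setdefault 'a' no-op, already exists): d = {'a': 4, 'b': 190}
After line 4 (get('d', 2) returns default since 'd' not in d): d = {'a': 4, 'b': 190, 'c': 2}

{'a': 4, 'b': 190, 'c': 2}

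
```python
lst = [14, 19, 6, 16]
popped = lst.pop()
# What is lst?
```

[14, 19, 6]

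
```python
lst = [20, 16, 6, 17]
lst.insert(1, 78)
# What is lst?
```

[20, 78, 16, 6, 17]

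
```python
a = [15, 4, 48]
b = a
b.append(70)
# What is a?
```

After line 1: a = [15, 4, 48]
After line 2 (b = a is an alias, same object): a = [15, 4, 48], b = [15, 4, 48]
After line 3 (b.append mutates the shared list): a = [15, 4, 48, 70], b = [15, 4, 48, 70]

[15, 4, 48, 70]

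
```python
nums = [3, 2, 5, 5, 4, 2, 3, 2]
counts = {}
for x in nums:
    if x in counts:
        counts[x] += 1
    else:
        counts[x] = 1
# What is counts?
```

Initial: counts = {}, nums = [3, 2, 5, 5, 4, 2, 3, 2]
See 3: counts = {3: 1}
See 2: counts = {3: 1, 2: 1}
See 5: counts = {3: 1, 2: 1, 5: 1}
See 5: counts = {3: 1, 2: 1, 5: 2}
See 4: counts = {3: 1, 2: 1, 5: 2, 4: 1}
See 2: counts = {3: 1, 2: 2, 5: 2, 4: 1}
See 3: counts = {3: 2, 2: 2, 5: 2, 4: 1}
See 2: counts = {3: 2, 2: 3, 5: 2, 4: 1}

{3: 2, 2: 3, 5: 2, 4: 1}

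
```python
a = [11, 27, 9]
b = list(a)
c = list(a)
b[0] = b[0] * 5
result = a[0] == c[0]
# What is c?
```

After line 1: a = [11, 27, 9]
After line 2 (b = list(a), copy): a = [11, 27, 9], b = [11, 27, 9]
After line 3 (c = list(a) is a copy, new object): c = [11, 27, 9]
After line 4 (b[0] = 11 * 5 = 55; only b mutates (copy)): a = [11, 27, 9], b = [55, 27, 9], c = [11, 27, 9]
After line 5 (a[0] = 11, c[0] = 11; result = True)

[11, 27, 9]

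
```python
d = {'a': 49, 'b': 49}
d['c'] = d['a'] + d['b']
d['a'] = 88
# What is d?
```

After line 1: d = {'a': 49, 'b': 49}
After line 2 (d['c'] = 49 + 49): d = {'a': 49, 'b': 49, 'c': 98}
After line 3: d = {'a': 88, 'b': 49, 'c': 98}

{'a': 88, 'b': 49, 'c': 98}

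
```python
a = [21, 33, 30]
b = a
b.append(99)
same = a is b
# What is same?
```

After line 1: a = [21, 33, 30]
After line 2 (b = a is an alias, same object): a = [21, 33, 30], b = [21, 33, 30]
After line 3 (b.append mutates the shared list): a = [21, 33, 30, 99], b = [21, 33, 30, 99]
After line 4 (same = a is b; same object -> True): same = True

True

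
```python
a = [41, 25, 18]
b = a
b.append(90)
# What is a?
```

After line 1: a = [41, 25, 18]
After line 2 (b = a is an alias, same object): a = [41, 25, 18], b = [41, 25, 18]
After line 3 (b.append mutates the shared list): a = [41, 25, 18, 90], b = [41, 25, 18, 90]

[41, 25, 18, 90]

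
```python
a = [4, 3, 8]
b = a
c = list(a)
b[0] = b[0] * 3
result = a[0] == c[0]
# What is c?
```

After line 1: a = [4, 3, 8]
After line 2 (b = a, alias): a = [4, 3, 8], b = [4, 3, 8]
After line 3 (c = list(a) is a copy, new object): c = [4, 3, 8]
After line 4 (b[0] = 4 * 3 = 12; mutates shared a/b): a = b = [12, 3, 8], c = [4, 3, 8]
After line 5 (a[0] = 12, c[0] = 4; result = False)

[4, 3, 8]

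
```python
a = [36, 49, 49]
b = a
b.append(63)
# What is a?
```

After line 1: a = [36, 49, 49]
After line 2 (b = a is an alias, same object): a = [36, 49, 49], b = [36, 49, 49]
After line 3 (b.append mutates the shared list): a = [36, 49, 49, 63], b = [36, 49, 49, 63]

[36, 49, 49, 63]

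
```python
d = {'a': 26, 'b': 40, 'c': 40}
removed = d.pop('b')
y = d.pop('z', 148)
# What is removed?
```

After line 1: d = {'a': 26, 'b': 40, 'c': 40}
After line 2 (pop 'b' returns 40): d = {'a': 26, 'c': 40}, removed = 40
After line 3 (pop 'z' missing, returns default 148): d = {'a': 26, 'c': 40}, y = 148

40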